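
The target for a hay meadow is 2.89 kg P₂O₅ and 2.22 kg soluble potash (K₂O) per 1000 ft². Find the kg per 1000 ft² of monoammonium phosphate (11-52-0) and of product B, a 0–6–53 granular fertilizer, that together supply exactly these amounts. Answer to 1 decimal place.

Let a = kg of monoammonium phosphate, b = kg of product B (per 1000 ft²).
P₂O₅: 0.52·a + 0.06·b = 2.89
K₂O: 0·a + 0.53·b = 2.22
Solving simultaneously: a = 5.07438, b = 4.18868.

5.1 kg monoammonium phosphate, 4.2 kg product B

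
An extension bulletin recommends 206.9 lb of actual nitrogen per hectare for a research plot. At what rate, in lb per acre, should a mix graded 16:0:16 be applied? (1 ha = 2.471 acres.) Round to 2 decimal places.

523.32 lb of product per acre

Product per hectare = 206.9 / 16% = 1293.12 lb.
Convert to per acre: 1293.12 × 0.404694 = 523.321 lb.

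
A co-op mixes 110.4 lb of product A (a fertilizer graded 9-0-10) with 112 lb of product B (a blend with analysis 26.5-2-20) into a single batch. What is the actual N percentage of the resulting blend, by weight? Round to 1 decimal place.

17.8% N

Total mass = 110.4 + 112 = 222.4 lb.
N mass = 9%×110.4 + 26.5%×112 = 39.616 lb.
% N = 39.616 / 222.4 = 17.8129%.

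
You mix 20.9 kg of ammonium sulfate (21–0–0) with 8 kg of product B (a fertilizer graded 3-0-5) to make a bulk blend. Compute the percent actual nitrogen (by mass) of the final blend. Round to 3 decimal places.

16.017% N

Total mass = 20.9 + 8 = 28.9 kg.
N mass = 21%×20.9 + 3%×8 = 4.629 kg.
% N = 4.629 / 28.9 = 16.0173%.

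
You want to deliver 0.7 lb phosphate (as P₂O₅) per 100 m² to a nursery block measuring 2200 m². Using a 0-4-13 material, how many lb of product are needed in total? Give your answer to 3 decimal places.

Product per 100 m² = 0.7 / 4% = 17.5 lb.
Total product = 17.5 × 2200 / 100 = 385 lb.

385.000 lb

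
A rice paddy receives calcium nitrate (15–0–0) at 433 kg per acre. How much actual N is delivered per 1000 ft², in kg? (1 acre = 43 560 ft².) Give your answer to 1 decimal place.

nitrogen per acre = 433 × 15% = 64.95 kg.
Convert to per 1000 ft²: 64.95 × 0.0229568 = 1.49105 kg.

1.5 kg N per thousand sq ft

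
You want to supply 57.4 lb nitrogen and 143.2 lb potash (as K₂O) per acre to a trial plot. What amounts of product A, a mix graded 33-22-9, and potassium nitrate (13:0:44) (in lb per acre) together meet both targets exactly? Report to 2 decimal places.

With a, b = lb per acre of product A and potassium nitrate:
N: 0.33·a + 0.13·b = 57.4
K₂O: 0.09·a + 0.44·b = 143.2
Eliminate a: (row1) − 0.33/0.09·(row2) → -1.48333·b = -467.667, so b = 315.281.
Back-substitute: a = (57.4 − 0.13·315.281) / 0.33 = 49.7378.

49.74 lb product A, 315.28 lb potassium nitrate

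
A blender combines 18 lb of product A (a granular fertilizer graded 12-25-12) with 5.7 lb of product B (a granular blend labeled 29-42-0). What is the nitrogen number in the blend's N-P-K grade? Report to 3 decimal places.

Total mass = 18 + 5.7 = 23.7 lb.
N mass = 12%×18 + 29%×5.7 = 3.813 lb.
% N = 3.813 / 23.7 = 16.0886%.

16.089% N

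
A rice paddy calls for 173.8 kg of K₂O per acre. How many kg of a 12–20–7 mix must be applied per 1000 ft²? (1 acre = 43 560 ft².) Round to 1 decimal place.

57.0 kg of product per thousand sq ft

Product per acre = 173.8 / 7% = 2482.86 kg.
Convert to per 1000 ft²: 2482.86 × 0.0229568 = 56.9986 kg.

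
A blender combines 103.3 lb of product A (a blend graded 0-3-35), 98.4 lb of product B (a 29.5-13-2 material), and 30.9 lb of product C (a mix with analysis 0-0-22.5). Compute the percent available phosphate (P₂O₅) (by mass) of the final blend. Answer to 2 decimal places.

6.83% P₂O₅

Total mass = 103.3 + 98.4 + 30.9 = 232.6 lb.
P₂O₅ mass = 3%×103.3 + 13%×98.4 + 0%×30.9 = 15.891 lb.
% P₂O₅ = 15.891 / 232.6 = 6.8319%.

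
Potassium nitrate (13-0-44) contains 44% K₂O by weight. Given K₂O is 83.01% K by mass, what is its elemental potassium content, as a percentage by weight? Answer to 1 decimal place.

36.5% K

%K = 44 × 0.8301 = 36.5244%.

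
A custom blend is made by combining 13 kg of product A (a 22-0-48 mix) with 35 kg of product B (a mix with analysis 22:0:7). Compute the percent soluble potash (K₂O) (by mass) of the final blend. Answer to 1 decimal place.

18.1% K₂O

Total mass = 13 + 35 = 48 kg.
K₂O mass = 48%×13 + 7%×35 = 8.69 kg.
% K₂O = 8.69 / 48 = 18.1042%.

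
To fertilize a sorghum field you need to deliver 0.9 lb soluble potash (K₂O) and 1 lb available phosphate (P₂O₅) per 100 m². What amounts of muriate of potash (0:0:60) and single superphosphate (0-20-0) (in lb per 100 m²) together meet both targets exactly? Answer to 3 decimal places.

1.500 lb muriate of potash, 5.000 lb single superphosphate

Let a = lb of muriate of potash, b = lb of single superphosphate (per 100 m²).
K₂O: 0.6·a + 0·b = 0.9
P₂O₅: 0·a + 0.2·b = 1
Solving simultaneously: a = 1.5, b = 5.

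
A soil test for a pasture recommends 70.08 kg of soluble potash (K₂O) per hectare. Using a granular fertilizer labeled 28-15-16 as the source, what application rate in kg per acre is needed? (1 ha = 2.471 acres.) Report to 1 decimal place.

Product per hectare = 70.08 / 16% = 438 kg.
Convert to per acre: 438 × 0.404694 = 177.256 kg.

177.3 kg of product per acre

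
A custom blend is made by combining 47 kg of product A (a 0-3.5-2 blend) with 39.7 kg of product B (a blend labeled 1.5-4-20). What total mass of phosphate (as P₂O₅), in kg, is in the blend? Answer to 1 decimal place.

P₂O₅ mass = 3.5%×47 + 4%×39.7 = 3.233 kg.

3.2 kg P₂O₅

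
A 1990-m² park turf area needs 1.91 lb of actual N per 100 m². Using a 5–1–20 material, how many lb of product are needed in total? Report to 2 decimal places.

Product per 100 m² = 1.91 / 5% = 38.2 lb.
Total product = 38.2 × 1990 / 100 = 760.18 lb.

760.18 lb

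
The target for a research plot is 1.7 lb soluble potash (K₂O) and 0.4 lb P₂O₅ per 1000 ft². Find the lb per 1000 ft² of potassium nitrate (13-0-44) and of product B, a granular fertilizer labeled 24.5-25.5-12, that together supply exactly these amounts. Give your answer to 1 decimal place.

Per-1000 ft² balance (a = potassium nitrate, b = product B):
K₂O: 0.44·a + 0.12·b = 1.7
P₂O₅: 0·a + 0.255·b = 0.4
Solving simultaneously: a = 3.43583, b = 1.56863.

3.4 lb potassium nitrate, 1.6 lb product B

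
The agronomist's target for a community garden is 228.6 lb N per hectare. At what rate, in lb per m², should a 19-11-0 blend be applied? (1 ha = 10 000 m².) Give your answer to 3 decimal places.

Product per hectare = 228.6 / 19% = 1203.16 lb.
Convert to per m²: 1203.16 × 0.0001 = 0.120316 lb.

0.120 lb of product per sq m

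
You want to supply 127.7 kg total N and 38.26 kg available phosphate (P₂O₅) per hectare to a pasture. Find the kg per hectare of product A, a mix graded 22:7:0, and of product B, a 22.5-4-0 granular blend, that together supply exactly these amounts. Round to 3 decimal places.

Per-hectare balance (a = product A, b = product B):
N: 0.22·a + 0.225·b = 127.7
P₂O₅: 0.07·a + 0.04·b = 38.26
From row1: a = (127.7 − 0.225·b) / 0.22.
Into row2: 0.07·(127.7 − 0.225·b)/0.22 + 0.04·b = 38.26 → b = 75.0791, a = 503.6691.

503.669 kg product A, 75.079 kg product B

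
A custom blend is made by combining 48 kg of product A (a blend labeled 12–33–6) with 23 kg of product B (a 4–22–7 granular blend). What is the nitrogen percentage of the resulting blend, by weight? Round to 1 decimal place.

Total mass = 48 + 23 = 71 kg.
N mass = 12%×48 + 4%×23 = 6.68 kg.
% N = 6.68 / 71 = 9.40845%.

9.4% N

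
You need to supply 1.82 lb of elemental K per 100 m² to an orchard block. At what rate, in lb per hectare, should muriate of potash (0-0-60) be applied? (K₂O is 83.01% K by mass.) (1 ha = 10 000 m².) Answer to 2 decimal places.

365.42 lb of product per hectare

As K₂O: 1.82 / 0.8301 = 2.19251 lb per 100 m².
Product per 100 m² = 2.19251 / 60% = 3.65418 lb.
Convert to per hectare: 3.65418 × 100 = 365.418 lb.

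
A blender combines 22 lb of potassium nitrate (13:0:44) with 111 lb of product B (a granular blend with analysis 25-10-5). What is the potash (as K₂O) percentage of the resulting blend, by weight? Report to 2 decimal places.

Total mass = 22 + 111 = 133 lb.
K₂O mass = 44%×22 + 5%×111 = 15.23 lb.
% K₂O = 15.23 / 133 = 11.4511%.

11.45% K₂O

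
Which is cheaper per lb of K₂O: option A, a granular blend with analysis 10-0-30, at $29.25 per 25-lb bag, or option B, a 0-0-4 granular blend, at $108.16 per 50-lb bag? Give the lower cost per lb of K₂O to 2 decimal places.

option A: K₂O per bag = 25 × 30% = 7.5 lb; cost = 29.25 / 7.5 = $3.9000/lb K₂O.
option B: K₂O per bag = 50 × 4% = 2 lb; cost = 108.16 / 2 = $54.0800/lb K₂O.
option A is cheaper.

$3.90 per lb K₂O (option A)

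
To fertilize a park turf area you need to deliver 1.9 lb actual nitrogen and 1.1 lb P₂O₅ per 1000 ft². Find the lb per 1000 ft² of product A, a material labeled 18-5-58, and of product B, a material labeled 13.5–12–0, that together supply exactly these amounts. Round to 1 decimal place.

5.4 lb product A, 6.9 lb product B

With a, b = lb per 1000 ft² of product A and product B:
N: 0.18·a + 0.135·b = 1.9
P₂O₅: 0.05·a + 0.12·b = 1.1
Eliminate a: (row1) − 0.18/0.05·(row2) → -0.297·b = -2.06, so b = 6.93603.
Back-substitute: a = (1.9 − 0.135·6.93603) / 0.18 = 5.35354.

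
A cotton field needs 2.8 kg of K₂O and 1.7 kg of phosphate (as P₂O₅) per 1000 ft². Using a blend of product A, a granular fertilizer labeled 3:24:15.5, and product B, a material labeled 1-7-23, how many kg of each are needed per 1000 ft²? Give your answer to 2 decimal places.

4.40 kg product A, 9.21 kg product B

Let a = kg of product A, b = kg of product B (per 1000 ft²).
K₂O: 0.155·a + 0.23·b = 2.8
P₂O₅: 0.24·a + 0.07·b = 1.7
From row1: a = (2.8 − 0.23·b) / 0.155.
Into row2: 0.24·(2.8 − 0.23·b)/0.155 + 0.07·b = 1.7 → b = 9.21082, a = 4.39684.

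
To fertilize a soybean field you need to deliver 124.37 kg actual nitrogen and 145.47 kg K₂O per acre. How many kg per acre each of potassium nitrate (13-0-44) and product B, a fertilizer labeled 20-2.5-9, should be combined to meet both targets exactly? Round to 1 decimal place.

234.6 kg potassium nitrate, 469.4 kg product B

With a, b = kg per acre of potassium nitrate and product B:
N: 0.13·a + 0.2·b = 124.37
K₂O: 0.44·a + 0.09·b = 145.47
Solving simultaneously: a = 234.609, b = 469.354.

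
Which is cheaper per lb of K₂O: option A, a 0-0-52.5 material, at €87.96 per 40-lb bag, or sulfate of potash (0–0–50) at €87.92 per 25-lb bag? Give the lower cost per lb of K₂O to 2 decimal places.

option A: K₂O per bag = 40 × 52.5% = 21 lb; cost = 87.96 / 21 = €4.1886/lb K₂O.
sulfate of potash: K₂O per bag = 25 × 50% = 12.5 lb; cost = 87.92 / 12.5 = €7.0336/lb K₂O.
option A is cheaper.

€4.19 per lb K₂O (option A)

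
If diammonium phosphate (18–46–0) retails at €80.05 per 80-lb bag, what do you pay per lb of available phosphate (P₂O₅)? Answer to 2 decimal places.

P₂O₅ in bag = 80 × 46% = 36.8 lb.
Cost per lb P₂O₅ = €80.05 / 36.8 = €2.1753.

€2.18 per lb P₂O₅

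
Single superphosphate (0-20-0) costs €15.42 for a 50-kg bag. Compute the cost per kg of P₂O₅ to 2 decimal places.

P₂O₅ in bag = 50 × 20% = 10 kg.
Cost per kg P₂O₅ = €15.42 / 10 = €1.5420.

€1.54 per kg P₂O₅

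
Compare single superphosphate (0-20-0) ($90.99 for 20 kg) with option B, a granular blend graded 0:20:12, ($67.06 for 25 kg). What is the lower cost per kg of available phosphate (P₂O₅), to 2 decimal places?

single superphosphate: P₂O₅ per bag = 20 × 20% = 4 kg; cost = 90.99 / 4 = $22.7475/kg P₂O₅.
option B: P₂O₅ per bag = 25 × 20% = 5 kg; cost = 67.06 / 5 = $13.4120/kg P₂O₅.
option B is cheaper.

$13.41 per kg P₂O₅ (option B)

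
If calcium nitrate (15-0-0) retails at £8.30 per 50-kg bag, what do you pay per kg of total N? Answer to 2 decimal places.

£1.11 per kg N

N in bag = 50 × 15% = 7.5 kg.
Cost per kg N = £8.30 / 7.5 = £1.1067.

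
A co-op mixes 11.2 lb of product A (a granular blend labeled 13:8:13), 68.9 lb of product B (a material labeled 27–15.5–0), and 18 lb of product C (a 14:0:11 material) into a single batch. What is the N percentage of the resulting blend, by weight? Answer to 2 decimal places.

Total mass = 11.2 + 68.9 + 18 = 98.1 lb.
N mass = 13%×11.2 + 27%×68.9 + 14%×18 = 22.579 lb.
% N = 22.579 / 98.1 = 23.0163%.

23.02% N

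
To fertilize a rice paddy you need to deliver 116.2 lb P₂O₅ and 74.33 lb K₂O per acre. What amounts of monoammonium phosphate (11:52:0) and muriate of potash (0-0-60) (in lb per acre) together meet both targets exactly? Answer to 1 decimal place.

With a, b = lb per acre of monoammonium phosphate and muriate of potash:
P₂O₅: 0.52·a + 0·b = 116.2
K₂O: 0·a + 0.6·b = 74.33
Solving simultaneously: a = 223.462, b = 123.883.

223.5 lb monoammonium phosphate, 123.9 lb muriate of potash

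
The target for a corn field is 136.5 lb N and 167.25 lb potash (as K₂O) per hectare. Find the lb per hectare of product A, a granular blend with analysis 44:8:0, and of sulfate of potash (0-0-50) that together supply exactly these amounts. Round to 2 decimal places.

310.23 lb product A, 334.50 lb sulfate of potash

Let a = lb of product A, b = lb of sulfate of potash (per hectare).
N: 0.44·a + 0·b = 136.5
K₂O: 0·a + 0.5·b = 167.25
Solving simultaneously: a = 310.227, b = 334.5.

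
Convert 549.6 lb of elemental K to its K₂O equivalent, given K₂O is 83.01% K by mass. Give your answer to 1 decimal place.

662.1 lb K₂O

K₂O = 549.6 / 0.8301 = 662.089 lb.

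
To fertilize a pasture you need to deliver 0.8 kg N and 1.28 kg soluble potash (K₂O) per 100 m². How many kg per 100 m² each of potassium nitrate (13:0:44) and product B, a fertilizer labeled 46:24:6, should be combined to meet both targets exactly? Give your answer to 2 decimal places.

With a, b = kg per 100 m² of potassium nitrate and product B:
N: 0.13·a + 0.46·b = 0.8
K₂O: 0.44·a + 0.06·b = 1.28
Eliminate a: (row1) − 0.13/0.44·(row2) → 0.442273·b = 0.421818, so b = 0.953751.
Back-substitute: a = (0.8 − 0.46·0.953751) / 0.13 = 2.77903.

2.78 kg potassium nitrate, 0.95 kg product B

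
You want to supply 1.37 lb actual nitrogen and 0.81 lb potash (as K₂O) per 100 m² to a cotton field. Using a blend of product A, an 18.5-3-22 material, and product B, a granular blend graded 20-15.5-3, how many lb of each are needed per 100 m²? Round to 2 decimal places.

3.14 lb product A, 3.94 lb product B

With a, b = lb per 100 m² of product A and product B:
N: 0.185·a + 0.2·b = 1.37
K₂O: 0.22·a + 0.03·b = 0.81
Solving simultaneously: a = 3.14434, b = 3.94148.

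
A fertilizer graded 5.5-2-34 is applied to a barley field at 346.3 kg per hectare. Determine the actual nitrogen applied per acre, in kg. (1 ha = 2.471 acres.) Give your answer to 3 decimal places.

nitrogen per hectare = 346.3 × 5.5% = 19.0465 kg.
Convert to per acre: 19.0465 × 0.404694 = 7.70801 kg.

7.708 kg N per acre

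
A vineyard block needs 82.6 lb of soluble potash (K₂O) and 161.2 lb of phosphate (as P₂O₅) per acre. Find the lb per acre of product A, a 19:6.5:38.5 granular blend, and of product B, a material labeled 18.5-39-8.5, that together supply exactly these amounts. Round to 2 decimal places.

128.00 lb product A, 392.00 lb product B

Per-acre balance (a = product A, b = product B):
K₂O: 0.385·a + 0.085·b = 82.6
P₂O₅: 0.065·a + 0.39·b = 161.2
Solving simultaneously: a = 128, b = 392.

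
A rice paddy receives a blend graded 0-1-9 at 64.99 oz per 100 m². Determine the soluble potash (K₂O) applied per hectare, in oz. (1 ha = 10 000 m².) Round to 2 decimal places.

584.91 oz K₂O per hectare

K₂O per 100 m² = 64.99 × 9% = 5.8491 oz.
Convert to per hectare: 5.8491 × 100 = 584.91 oz.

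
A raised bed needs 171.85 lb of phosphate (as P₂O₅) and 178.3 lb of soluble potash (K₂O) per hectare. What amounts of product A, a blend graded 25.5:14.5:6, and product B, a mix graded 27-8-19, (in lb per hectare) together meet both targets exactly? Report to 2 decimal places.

808.24 lb product A, 683.19 lb product B

Let a = lb of product A, b = lb of product B (per hectare).
P₂O₅: 0.145·a + 0.08·b = 171.85
K₂O: 0.06·a + 0.19·b = 178.3
Eliminate b: (row1) − 0.08/0.19·(row2) → 0.119737·a = 96.7763, so a = 808.242.
Then b = (178.3 − 0.06·808.242) / 0.19 = 683.187.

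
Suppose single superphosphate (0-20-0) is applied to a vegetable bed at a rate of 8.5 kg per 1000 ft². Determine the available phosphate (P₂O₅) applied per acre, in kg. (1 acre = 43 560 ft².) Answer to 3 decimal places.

P₂O₅ per 1000 ft² = 8.5 × 20% = 1.7 kg.
Convert to per acre: 1.7 × 43.56 = 74.052 kg.

74.052 kg P₂O₅ per acre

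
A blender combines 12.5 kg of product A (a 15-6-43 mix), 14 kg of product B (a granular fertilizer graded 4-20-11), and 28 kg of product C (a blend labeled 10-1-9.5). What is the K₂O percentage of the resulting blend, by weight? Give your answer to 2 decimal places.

17.57% K₂O

Total mass = 12.5 + 14 + 28 = 54.5 kg.
K₂O mass = 43%×12.5 + 11%×14 + 9.5%×28 = 9.575 kg.
% K₂O = 9.575 / 54.5 = 17.5688%.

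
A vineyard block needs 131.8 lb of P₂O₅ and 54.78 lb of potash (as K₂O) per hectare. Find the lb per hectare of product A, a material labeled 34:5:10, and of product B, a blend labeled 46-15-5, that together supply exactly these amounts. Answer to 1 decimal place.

Per-hectare balance (a = product A, b = product B):
P₂O₅: 0.05·a + 0.15·b = 131.8
K₂O: 0.1·a + 0.05·b = 54.78
Eliminate b: (row1) − 0.15/0.05·(row2) → -0.25·a = -32.54, so a = 130.16.
Then b = (54.78 − 0.1·130.16) / 0.05 = 835.28.

130.2 lb product A, 835.3 lb product B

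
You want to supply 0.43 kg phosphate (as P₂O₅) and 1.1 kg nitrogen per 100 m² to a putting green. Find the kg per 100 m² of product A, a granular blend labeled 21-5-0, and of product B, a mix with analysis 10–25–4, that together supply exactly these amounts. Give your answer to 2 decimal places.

4.88 kg product A, 0.74 kg product B

Per-100 m² balance (a = product A, b = product B):
P₂O₅: 0.05·a + 0.25·b = 0.43
N: 0.21·a + 0.1·b = 1.1
Eliminate a: (row1) − 0.05/0.21·(row2) → 0.22619·b = 0.168095, so b = 0.743158.
Back-substitute: a = (0.43 − 0.25·0.743158) / 0.05 = 4.88421.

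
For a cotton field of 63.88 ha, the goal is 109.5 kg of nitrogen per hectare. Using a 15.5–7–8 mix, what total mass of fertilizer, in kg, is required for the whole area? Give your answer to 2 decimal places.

Product per hectare = 109.5 / 15.5% = 706.452 kg.
Total product = 706.452 × 63.88 = 45128.129 kg.

45128.13 kg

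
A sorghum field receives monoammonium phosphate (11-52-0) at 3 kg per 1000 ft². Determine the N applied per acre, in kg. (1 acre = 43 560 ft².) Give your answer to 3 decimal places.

14.375 kg N per acre

nitrogen per 1000 ft² = 3 × 11% = 0.33 kg.
Convert to per acre: 0.33 × 43.56 = 14.3748 kg.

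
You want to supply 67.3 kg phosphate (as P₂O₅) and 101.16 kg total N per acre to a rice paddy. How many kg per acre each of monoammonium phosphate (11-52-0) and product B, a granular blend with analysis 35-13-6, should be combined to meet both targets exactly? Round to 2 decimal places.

Let a = kg of monoammonium phosphate, b = kg of product B (per acre).
P₂O₅: 0.52·a + 0.13·b = 67.3
N: 0.11·a + 0.35·b = 101.16
Eliminate a: (row1) − 0.52/0.11·(row2) → -1.52455·b = -410.911, so b = 269.5301.
Back-substitute: a = (67.3 − 0.13·269.5301) / 0.52 = 62.0405.

62.04 kg monoammonium phosphate, 269.53 kg product B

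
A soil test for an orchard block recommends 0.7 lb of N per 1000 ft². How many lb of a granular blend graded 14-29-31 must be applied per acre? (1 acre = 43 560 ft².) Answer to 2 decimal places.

Product per 1000 ft² = 0.7 / 14% = 5 lb.
Convert to per acre: 5 × 43.56 = 217.8 lb.

217.80 lb of product per acre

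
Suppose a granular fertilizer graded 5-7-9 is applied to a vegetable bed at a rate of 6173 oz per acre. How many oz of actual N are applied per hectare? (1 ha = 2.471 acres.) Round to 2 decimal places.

nitrogen per acre = 6173 × 5% = 308.65 oz.
Convert to per hectare: 308.65 × 2.471 = 762.674 oz.

762.67 oz N per hectare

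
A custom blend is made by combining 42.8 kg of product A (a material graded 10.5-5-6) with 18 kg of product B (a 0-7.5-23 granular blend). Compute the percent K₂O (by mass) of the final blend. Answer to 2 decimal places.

11.03% K₂O

Total mass = 42.8 + 18 = 60.8 kg.
K₂O mass = 6%×42.8 + 23%×18 = 6.708 kg.
% K₂O = 6.708 / 60.8 = 11.0329%.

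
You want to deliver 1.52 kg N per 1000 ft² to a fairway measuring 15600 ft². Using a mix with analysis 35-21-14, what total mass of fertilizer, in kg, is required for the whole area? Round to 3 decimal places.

67.749 kg

Product per 1000 ft² = 1.52 / 35% = 4.34286 kg.
Total product = 4.34286 × 15600 / 1000 = 67.7486 kg.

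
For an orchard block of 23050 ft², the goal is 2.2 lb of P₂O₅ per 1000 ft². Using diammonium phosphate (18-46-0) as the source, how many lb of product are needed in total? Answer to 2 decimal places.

110.24 lb

Product per 1000 ft² = 2.2 / 46% = 4.78261 lb.
Total product = 4.78261 × 23050 / 1000 = 110.239 lb.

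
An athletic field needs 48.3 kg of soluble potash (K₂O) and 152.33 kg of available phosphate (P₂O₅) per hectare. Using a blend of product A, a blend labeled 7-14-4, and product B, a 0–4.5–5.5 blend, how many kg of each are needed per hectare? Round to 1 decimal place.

1051.6 kg product A, 113.4 kg product B

Let a = kg of product A, b = kg of product B (per hectare).
K₂O: 0.04·a + 0.055·b = 48.3
P₂O₅: 0.14·a + 0.045·b = 152.33
Eliminate a: (row1) − 0.04/0.14·(row2) → 0.0421429·b = 4.77714, so b = 113.356.
Back-substitute: a = (48.3 − 0.055·113.356) / 0.04 = 1051.64.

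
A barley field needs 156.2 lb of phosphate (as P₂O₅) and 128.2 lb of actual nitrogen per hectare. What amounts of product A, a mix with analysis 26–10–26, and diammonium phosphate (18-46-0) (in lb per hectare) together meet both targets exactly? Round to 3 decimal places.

303.701 lb product A, 273.543 lb diammonium phosphate

Per-hectare balance (a = product A, b = diammonium phosphate):
P₂O₅: 0.1·a + 0.46·b = 156.2
N: 0.26·a + 0.18·b = 128.2
Eliminate b: (row1) − 0.46/0.18·(row2) → -0.564444·a = -171.422, so a = 303.7008.
Then b = (128.2 − 0.26·303.7008) / 0.18 = 273.5433.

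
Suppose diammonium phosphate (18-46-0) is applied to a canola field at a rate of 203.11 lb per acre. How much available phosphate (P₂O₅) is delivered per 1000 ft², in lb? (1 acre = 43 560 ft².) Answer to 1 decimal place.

P₂O₅ per acre = 203.11 × 46% = 93.4306 lb.
Convert to per 1000 ft²: 93.4306 × 0.0229568 = 2.14487 lb.

2.1 lb P₂O₅ per thousand sq ft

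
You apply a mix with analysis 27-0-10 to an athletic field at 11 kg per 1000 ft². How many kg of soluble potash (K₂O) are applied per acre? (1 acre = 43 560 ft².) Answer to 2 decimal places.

K₂O per 1000 ft² = 11 × 10% = 1.1 kg.
Convert to per acre: 1.1 × 43.56 = 47.916 kg.

47.92 kg K₂O per acre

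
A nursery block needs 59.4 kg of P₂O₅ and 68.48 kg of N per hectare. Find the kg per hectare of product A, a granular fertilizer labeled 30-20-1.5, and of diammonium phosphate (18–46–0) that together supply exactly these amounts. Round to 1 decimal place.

Per-hectare balance (a = product A, b = diammonium phosphate):
P₂O₅: 0.2·a + 0.46·b = 59.4
N: 0.3·a + 0.18·b = 68.48
Eliminate b: (row1) − 0.46/0.18·(row2) → -0.566667·a = -115.604, so a = 204.008.
Then b = (68.48 − 0.3·204.008) / 0.18 = 40.4314.

204.0 kg product A, 40.4 kg diammonium phosphate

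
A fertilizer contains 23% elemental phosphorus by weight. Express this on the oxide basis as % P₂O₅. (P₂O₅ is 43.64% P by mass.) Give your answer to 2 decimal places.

52.70% P₂O₅

%P₂O₅ = 23 / 0.4364 = 52.7039%.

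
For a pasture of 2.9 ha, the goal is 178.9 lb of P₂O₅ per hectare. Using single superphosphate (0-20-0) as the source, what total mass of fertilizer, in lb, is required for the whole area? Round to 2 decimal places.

2594.05 lb

Product per hectare = 178.9 / 20% = 894.5 lb.
Total product = 894.5 × 2.9 = 2594.05 lb.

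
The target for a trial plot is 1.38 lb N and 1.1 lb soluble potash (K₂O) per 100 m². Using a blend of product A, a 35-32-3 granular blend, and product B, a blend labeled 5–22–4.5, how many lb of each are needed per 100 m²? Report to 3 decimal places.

Per-100 m² balance (a = product A, b = product B):
N: 0.35·a + 0.05·b = 1.38
K₂O: 0.03·a + 0.045·b = 1.1
Eliminate a: (row1) − 0.35/0.03·(row2) → -0.475·b = -11.4533, so b = 24.1123.
Back-substitute: a = (1.38 − 0.05·24.1123) / 0.35 = 0.498246.

0.498 lb product A, 24.112 lb product B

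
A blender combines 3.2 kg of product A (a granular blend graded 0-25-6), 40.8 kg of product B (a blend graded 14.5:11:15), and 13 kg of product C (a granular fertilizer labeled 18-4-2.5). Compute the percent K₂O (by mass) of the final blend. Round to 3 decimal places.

Total mass = 3.2 + 40.8 + 13 = 57 kg.
K₂O mass = 6%×3.2 + 15%×40.8 + 2.5%×13 = 6.637 kg.
% K₂O = 6.637 / 57 = 11.6439%.

11.644% K₂O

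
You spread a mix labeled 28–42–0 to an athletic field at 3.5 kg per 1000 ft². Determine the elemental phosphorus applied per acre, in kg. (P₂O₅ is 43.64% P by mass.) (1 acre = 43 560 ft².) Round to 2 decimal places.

27.94 kg P per acre

P₂O₅ per 1000 ft² = 3.5 × 42% = 1.47 kg.
Elemental P = 1.47 × 0.4364 = 0.641508 kg per 1000 ft².
Convert to per acre: 0.641508 × 43.56 = 27.9441 kg.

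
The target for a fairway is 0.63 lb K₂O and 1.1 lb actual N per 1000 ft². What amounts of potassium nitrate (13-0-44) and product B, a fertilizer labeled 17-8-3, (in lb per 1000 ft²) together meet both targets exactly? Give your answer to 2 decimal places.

Per-1000 ft² balance (a = potassium nitrate, b = product B):
K₂O: 0.44·a + 0.03·b = 0.63
N: 0.13·a + 0.17·b = 1.1
Solving simultaneously: a = 1.04513, b = 5.67137.

1.05 lb potassium nitrate, 5.67 lb product B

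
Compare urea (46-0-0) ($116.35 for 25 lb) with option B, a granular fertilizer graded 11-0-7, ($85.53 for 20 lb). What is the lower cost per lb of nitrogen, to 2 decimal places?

urea: N per bag = 25 × 46% = 11.5 lb; cost = 116.35 / 11.5 = $10.1174/lb N.
option B: N per bag = 20 × 11% = 2.2 lb; cost = 85.53 / 2.2 = $38.8773/lb N.
urea is cheaper.

$10.12 per lb N (urea)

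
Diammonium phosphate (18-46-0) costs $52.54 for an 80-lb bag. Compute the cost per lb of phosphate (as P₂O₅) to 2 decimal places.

$1.43 per lb P₂O₅

P₂O₅ in bag = 80 × 46% = 36.8 lb.
Cost per lb P₂O₅ = $52.54 / 36.8 = $1.4277.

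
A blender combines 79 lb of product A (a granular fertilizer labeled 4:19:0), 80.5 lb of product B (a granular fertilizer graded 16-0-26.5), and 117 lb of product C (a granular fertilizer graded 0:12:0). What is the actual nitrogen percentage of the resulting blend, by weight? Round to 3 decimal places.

5.801% N

Total mass = 79 + 80.5 + 117 = 276.5 lb.
N mass = 4%×79 + 16%×80.5 + 0%×117 = 16.04 lb.
% N = 16.04 / 276.5 = 5.80108%.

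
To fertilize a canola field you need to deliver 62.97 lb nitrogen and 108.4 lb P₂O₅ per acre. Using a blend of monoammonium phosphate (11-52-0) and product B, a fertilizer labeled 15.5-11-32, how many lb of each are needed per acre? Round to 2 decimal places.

144.16 lb monoammonium phosphate, 303.95 lb product B

Per-acre balance (a = monoammonium phosphate, b = product B):
N: 0.11·a + 0.155·b = 62.97
P₂O₅: 0.52·a + 0.11·b = 108.4
Solving simultaneously: a = 144.16496, b = 303.947.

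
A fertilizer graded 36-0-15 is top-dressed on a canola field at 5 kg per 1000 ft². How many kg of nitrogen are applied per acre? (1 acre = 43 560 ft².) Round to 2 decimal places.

nitrogen per 1000 ft² = 5 × 36% = 1.8 kg.
Convert to per acre: 1.8 × 43.56 = 78.408 kg.

78.41 kg N per acre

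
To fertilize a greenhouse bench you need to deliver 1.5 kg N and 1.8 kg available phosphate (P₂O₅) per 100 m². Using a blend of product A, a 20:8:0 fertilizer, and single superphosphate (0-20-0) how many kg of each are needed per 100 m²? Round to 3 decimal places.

7.500 kg product A, 6.000 kg single superphosphate

With a, b = kg per 100 m² of product A and single superphosphate:
N: 0.2·a + 0·b = 1.5
P₂O₅: 0.08·a + 0.2·b = 1.8
From row1: a = (1.5 − 0·b) / 0.2.
Into row2: 0.08·(1.5 − 0·b)/0.2 + 0.2·b = 1.8 → b = 6, a = 7.5.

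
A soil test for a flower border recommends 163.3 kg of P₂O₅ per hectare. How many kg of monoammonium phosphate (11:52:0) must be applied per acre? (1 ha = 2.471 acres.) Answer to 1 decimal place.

Product per hectare = 163.3 / 52% = 314.038 kg.
Convert to per acre: 314.038 × 0.404694 = 127.09 kg.

127.1 kg of product per acre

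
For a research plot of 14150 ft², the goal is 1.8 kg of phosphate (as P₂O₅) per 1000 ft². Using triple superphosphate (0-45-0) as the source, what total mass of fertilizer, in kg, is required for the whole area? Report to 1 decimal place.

56.6 kg

Product per 1000 ft² = 1.8 / 45% = 4 kg.
Total product = 4 × 14150 / 1000 = 56.6 kg.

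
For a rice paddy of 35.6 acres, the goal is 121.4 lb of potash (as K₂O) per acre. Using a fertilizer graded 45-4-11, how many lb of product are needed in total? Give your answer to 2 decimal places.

39289.45 lb

Product per acre = 121.4 / 11% = 1103.64 lb.
Total product = 1103.64 × 35.6 = 39289.4545 lb.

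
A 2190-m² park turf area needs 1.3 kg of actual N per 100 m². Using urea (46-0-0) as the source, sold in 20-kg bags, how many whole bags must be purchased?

4 bags

Product per 100 m² = 1.3 / 46% = 2.82609 kg.
Total product = 2.82609 × 2190 / 100 = 61.8913 kg.
Bags = ⌈61.8913 / 20⌉ = 4.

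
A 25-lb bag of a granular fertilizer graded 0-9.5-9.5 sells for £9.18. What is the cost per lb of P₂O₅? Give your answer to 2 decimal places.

P₂O₅ in bag = 25 × 9.5% = 2.375 lb.
Cost per lb P₂O₅ = £9.18 / 2.375 = £3.8653.

£3.87 per lb P₂O₅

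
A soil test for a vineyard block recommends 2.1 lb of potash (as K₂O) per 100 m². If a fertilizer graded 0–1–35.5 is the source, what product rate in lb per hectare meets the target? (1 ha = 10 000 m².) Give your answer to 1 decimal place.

591.5 lb of product per hectare

Product per 100 m² = 2.1 / 35.5% = 5.91549 lb.
Convert to per hectare: 5.91549 × 100 = 591.549 lb.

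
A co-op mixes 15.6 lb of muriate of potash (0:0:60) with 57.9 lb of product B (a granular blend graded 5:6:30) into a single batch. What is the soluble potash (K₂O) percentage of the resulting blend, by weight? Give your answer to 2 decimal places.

Total mass = 15.6 + 57.9 = 73.5 lb.
K₂O mass = 60%×15.6 + 30%×57.9 = 26.73 lb.
% K₂O = 26.73 / 73.5 = 36.3673%.

36.37% K₂O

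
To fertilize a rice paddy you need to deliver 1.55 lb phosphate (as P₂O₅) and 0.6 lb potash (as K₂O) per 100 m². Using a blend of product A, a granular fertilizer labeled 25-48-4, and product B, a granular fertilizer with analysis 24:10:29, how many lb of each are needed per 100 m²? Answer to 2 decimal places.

2.88 lb product A, 1.67 lb product B

Let a = lb of product A, b = lb of product B (per 100 m²).
P₂O₅: 0.48·a + 0.1·b = 1.55
K₂O: 0.04·a + 0.29·b = 0.6
Eliminate b: (row1) − 0.1/0.29·(row2) → 0.466207·a = 1.3431, so a = 2.88092.
Then b = (0.6 − 0.04·2.88092) / 0.29 = 1.6716.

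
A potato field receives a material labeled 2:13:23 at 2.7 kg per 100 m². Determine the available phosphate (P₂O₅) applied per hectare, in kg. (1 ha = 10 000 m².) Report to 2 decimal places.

35.10 kg P₂O₅ per hectare

P₂O₅ per 100 m² = 2.7 × 13% = 0.351 kg.
Convert to per hectare: 0.351 × 100 = 35.1 kg.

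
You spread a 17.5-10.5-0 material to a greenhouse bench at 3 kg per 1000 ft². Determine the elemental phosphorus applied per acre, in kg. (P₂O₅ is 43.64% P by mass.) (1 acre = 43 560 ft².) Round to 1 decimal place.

P₂O₅ per 1000 ft² = 3 × 10.5% = 0.315 kg.
Elemental P = 0.315 × 0.4364 = 0.137466 kg per 1000 ft².
Convert to per acre: 0.137466 × 43.56 = 5.98802 kg.

6.0 kg P per acre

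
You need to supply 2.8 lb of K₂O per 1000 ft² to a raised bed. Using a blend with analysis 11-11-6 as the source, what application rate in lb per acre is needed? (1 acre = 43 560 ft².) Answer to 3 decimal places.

Product per 1000 ft² = 2.8 / 6% = 46.6667 lb.
Convert to per acre: 46.6667 × 43.56 = 2032.8 lb.

2032.800 lb of product per acre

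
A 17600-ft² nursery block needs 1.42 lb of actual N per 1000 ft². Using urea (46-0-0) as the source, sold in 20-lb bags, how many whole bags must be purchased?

3 bags

Product per 1000 ft² = 1.42 / 46% = 3.08696 lb.
Total product = 3.08696 × 17600 / 1000 = 54.3304 lb.
Bags = ⌈54.3304 / 20⌉ = 3.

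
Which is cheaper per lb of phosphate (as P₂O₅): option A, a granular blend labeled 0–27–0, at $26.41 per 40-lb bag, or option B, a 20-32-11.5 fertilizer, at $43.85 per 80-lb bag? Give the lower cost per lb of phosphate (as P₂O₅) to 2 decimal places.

option A: P₂O₅ per bag = 40 × 27% = 10.8 lb; cost = 26.41 / 10.8 = $2.4454/lb P₂O₅.
option B: P₂O₅ per bag = 80 × 32% = 25.6 lb; cost = 43.85 / 25.6 = $1.7129/lb P₂O₅.
option B is cheaper.

$1.71 per lb P₂O₅ (option B)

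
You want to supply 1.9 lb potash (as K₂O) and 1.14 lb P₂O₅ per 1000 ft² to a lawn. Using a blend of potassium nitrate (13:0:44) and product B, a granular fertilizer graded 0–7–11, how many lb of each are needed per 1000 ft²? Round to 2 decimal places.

Let a = lb of potassium nitrate, b = lb of product B (per 1000 ft²).
K₂O: 0.44·a + 0.11·b = 1.9
P₂O₅: 0·a + 0.07·b = 1.14
Solving simultaneously: a = 0.246753, b = 16.2857.

0.25 lb potassium nitrate, 16.29 lb product B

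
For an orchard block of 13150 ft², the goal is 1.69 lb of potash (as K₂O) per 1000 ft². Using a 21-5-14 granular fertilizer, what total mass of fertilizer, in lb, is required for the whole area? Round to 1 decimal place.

158.7 lb

Product per 1000 ft² = 1.69 / 14% = 12.0714 lb.
Total product = 12.0714 × 13150 / 1000 = 158.739 lb.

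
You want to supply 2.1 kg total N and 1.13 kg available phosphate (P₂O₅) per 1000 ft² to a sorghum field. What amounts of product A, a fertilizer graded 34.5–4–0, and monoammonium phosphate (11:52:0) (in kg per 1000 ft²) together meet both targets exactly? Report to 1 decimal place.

5.5 kg product A, 1.7 kg monoammonium phosphate

Per-1000 ft² balance (a = product A, b = monoammonium phosphate):
N: 0.345·a + 0.11·b = 2.1
P₂O₅: 0.04·a + 0.52·b = 1.13
Eliminate a: (row1) − 0.345/0.04·(row2) → -4.375·b = -7.64625, so b = 1.74771.
Back-substitute: a = (2.1 − 0.11·1.74771) / 0.345 = 5.52971.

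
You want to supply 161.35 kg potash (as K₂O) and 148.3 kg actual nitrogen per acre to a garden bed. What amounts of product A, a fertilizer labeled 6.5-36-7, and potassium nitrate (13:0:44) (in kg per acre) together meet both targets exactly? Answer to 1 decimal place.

2270.6 kg product A, 5.5 kg potassium nitrate

Per-acre balance (a = product A, b = potassium nitrate):
K₂O: 0.07·a + 0.44·b = 161.35
N: 0.065·a + 0.13·b = 148.3
Eliminate b: (row1) − 0.44/0.13·(row2) → -0.15·a = -340.588, so a = 2270.59.
Then b = (148.3 − 0.065·2270.59) / 0.13 = 5.47436.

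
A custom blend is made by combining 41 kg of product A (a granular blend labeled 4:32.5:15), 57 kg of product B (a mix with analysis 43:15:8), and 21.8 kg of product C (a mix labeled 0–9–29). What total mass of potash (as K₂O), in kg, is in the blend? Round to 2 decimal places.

17.03 kg K₂O

K₂O mass = 15%×41 + 8%×57 + 29%×21.8 = 17.032 kg.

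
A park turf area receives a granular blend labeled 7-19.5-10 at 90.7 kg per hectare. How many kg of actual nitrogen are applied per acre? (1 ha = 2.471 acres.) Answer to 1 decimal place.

2.6 kg N per acre

nitrogen per hectare = 90.7 × 7% = 6.349 kg.
Convert to per acre: 6.349 × 0.404694 = 2.56941 kg.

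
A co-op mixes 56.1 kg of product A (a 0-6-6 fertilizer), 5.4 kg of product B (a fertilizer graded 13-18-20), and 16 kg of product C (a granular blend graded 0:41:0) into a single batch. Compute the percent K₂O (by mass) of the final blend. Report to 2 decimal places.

5.74% K₂O

Total mass = 56.1 + 5.4 + 16 = 77.5 kg.
K₂O mass = 6%×56.1 + 20%×5.4 + 0%×16 = 4.446 kg.
% K₂O = 4.446 / 77.5 = 5.73677%.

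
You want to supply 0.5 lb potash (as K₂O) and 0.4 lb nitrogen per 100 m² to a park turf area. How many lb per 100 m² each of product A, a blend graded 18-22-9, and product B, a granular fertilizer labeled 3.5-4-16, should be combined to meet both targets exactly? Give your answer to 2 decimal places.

1.81 lb product A, 2.11 lb product B

With a, b = lb per 100 m² of product A and product B:
K₂O: 0.09·a + 0.16·b = 0.5
N: 0.18·a + 0.035·b = 0.4
From row1: a = (0.5 − 0.16·b) / 0.09.
Into row2: 0.18·(0.5 − 0.16·b)/0.09 + 0.035·b = 0.4 → b = 2.10526, a = 1.81287.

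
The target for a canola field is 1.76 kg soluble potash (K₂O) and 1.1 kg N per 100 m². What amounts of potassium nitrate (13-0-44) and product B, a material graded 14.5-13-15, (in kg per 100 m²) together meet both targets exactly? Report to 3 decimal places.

With a, b = kg per 100 m² of potassium nitrate and product B:
K₂O: 0.44·a + 0.15·b = 1.76
N: 0.13·a + 0.145·b = 1.1
Solving simultaneously: a = 2.03612, b = 5.76072.

2.036 kg potassium nitrate, 5.761 kg product B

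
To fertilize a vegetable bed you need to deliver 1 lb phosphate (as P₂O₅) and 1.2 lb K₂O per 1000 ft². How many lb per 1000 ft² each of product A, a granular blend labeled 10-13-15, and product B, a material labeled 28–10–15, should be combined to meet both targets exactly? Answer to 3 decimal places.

Let a = lb of product A, b = lb of product B (per 1000 ft²).
P₂O₅: 0.13·a + 0.1·b = 1
K₂O: 0.15·a + 0.15·b = 1.2
Eliminate b: (row1) − 0.1/0.15·(row2) → 0.03·a = 0.2, so a = 6.66667.
Then b = (1.2 − 0.15·6.66667) / 0.15 = 1.33333.

6.667 lb product A, 1.333 lb product B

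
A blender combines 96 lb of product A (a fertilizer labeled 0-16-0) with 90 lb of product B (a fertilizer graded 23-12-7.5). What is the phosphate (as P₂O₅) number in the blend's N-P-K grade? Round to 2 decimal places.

Total mass = 96 + 90 = 186 lb.
P₂O₅ mass = 16%×96 + 12%×90 = 26.16 lb.
% P₂O₅ = 26.16 / 186 = 14.0645%.

14.06% P₂O₅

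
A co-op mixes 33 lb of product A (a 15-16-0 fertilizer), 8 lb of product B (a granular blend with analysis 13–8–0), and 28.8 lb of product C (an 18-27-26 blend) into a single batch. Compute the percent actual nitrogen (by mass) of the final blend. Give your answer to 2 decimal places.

16.01% N

Total mass = 33 + 8 + 28.8 = 69.8 lb.
N mass = 15%×33 + 13%×8 + 18%×28.8 = 11.174 lb.
% N = 11.174 / 69.8 = 16.0086%.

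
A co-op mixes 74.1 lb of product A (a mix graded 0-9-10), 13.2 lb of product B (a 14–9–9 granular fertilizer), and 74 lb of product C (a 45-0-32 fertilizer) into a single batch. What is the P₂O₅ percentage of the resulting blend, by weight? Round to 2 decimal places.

Total mass = 74.1 + 13.2 + 74 = 161.3 lb.
P₂O₅ mass = 9%×74.1 + 9%×13.2 + 0%×74 = 7.857 lb.
% P₂O₅ = 7.857 / 161.3 = 4.87105%.

4.87% P₂O₅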